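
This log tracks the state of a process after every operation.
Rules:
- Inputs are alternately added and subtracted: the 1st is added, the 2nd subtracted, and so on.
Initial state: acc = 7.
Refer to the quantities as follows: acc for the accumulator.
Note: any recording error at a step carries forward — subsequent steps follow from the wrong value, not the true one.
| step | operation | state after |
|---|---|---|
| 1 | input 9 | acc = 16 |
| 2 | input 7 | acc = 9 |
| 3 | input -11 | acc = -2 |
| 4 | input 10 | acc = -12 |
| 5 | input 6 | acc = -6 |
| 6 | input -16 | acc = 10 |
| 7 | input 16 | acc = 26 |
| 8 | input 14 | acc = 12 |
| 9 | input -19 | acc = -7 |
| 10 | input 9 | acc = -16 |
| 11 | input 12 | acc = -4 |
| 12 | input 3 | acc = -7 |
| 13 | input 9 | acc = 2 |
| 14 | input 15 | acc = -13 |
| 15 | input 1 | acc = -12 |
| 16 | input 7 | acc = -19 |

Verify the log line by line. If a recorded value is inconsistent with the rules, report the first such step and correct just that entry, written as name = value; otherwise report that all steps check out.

1. acc = 7 + 9 = 16 (same as recorded)
2. acc = 16 - 7 = 9 (checks out)
3. acc = 9 + -11 = -2 (agrees with the log)
4. acc = -2 - 10 = -12 (agrees with the log)
5. acc = -12 + 6 = -6 (consistent with the log)
6. acc = -6 - -16 = 10 (in agreement)
7. acc = 10 + 16 = 26 (no discrepancy)
8. acc = 26 - 14 = 12 (agrees with the log)
9. acc = 12 + -19 = -7 (exactly as logged)
10. acc = -7 - 9 = -16 (exactly as logged)
11. acc = -16 + 12 = -4 (no discrepancy)
12. acc = -4 - 3 = -7 (in agreement)
13. acc = -7 + 9 = 2 (in agreement)
14. acc = 2 - 15 = -13 (no discrepancy)
15. acc = -13 + 1 = -12 (no discrepancy)
16. acc = -12 - 7 = -19 (matches)
No step deviates from the rules.

no error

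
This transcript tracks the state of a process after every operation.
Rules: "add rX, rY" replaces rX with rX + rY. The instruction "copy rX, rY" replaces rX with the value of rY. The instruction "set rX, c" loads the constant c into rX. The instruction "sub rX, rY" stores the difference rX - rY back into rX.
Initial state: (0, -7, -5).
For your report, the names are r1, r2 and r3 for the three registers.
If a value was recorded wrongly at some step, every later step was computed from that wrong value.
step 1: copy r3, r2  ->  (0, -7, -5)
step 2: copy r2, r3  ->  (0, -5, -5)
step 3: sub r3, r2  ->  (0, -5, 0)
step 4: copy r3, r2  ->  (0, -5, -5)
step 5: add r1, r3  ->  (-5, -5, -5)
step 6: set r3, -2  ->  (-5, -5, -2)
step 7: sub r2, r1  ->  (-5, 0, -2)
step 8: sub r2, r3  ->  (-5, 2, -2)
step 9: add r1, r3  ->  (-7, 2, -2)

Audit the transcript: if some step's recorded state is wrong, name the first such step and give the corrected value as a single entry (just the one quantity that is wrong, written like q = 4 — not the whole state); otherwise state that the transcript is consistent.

Recomputing the run from the initial state:
step 1: r1 = 0, r2 = -7, r3 = -7
step 2: r1 = 0, r2 = -7, r3 = -7
step 3: r1 = 0, r2 = -7, r3 = 0
step 4: r1 = 0, r2 = -7, r3 = -7
step 5: r1 = -7, r2 = -7, r3 = -7
step 6: r1 = -7, r2 = -7, r3 = -2
step 7: r1 = -7, r2 = 0, r3 = -2
step 8: r1 = -7, r2 = 2, r3 = -2
step 9: r1 = -9, r2 = 2, r3 = -2
The first disagreement with the transcript is at step 1, where the value should be r3 = -7.

step 1, r3 = -7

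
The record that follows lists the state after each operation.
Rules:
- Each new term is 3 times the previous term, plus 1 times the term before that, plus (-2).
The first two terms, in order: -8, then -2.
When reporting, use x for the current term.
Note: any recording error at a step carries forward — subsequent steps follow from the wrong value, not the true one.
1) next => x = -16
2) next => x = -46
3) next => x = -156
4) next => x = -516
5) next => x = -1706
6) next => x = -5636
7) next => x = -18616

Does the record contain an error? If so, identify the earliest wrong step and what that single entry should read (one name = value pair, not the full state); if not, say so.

1. x = 3*(-2) + (1)*(-8) + (-2) = -16 (in agreement)
2. x = 3*(-16) + (1)*(-2) + (-2) = -52 (the record disagrees here)
The audit stops at step 2: the recorded entry is wrong and should be x = -52.

step 2, x = -52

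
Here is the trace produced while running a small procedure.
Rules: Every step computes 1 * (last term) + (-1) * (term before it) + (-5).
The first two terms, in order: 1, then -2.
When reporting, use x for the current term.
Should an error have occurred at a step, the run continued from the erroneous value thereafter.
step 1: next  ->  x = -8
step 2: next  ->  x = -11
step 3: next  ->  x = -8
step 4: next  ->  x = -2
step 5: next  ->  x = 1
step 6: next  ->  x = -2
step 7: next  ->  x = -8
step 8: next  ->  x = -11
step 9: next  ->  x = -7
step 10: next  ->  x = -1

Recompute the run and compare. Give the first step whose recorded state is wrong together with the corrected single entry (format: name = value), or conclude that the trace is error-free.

step 9, x = -8

Recomputing the run from the initial state:
step 1: x = -8
step 2: x = -11
step 3: x = -8
step 4: x = -2
step 5: x = 1
step 6: x = -2
step 7: x = -8
step 8: x = -11
step 9: x = -8
step 10: x = -2
The first disagreement with the trace is at step 9, where the value should be x = -8.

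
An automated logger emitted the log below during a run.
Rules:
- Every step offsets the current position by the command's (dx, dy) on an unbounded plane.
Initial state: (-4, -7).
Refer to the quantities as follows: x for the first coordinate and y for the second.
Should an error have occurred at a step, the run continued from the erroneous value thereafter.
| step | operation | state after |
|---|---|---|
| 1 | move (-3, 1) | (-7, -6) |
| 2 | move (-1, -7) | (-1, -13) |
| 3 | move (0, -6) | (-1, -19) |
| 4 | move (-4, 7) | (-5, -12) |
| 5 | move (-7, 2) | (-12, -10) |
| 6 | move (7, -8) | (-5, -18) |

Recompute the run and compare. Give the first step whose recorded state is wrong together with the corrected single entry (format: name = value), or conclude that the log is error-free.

Recomputing the run from the initial state:
step 1: x = -7, y = -6
step 2: x = -8, y = -13
step 3: x = -8, y = -19
step 4: x = -12, y = -12
step 5: x = -19, y = -10
step 6: x = -12, y = -18
The first disagreement with the log is at step 2, where the value should be x = -8.

step 2, x = -8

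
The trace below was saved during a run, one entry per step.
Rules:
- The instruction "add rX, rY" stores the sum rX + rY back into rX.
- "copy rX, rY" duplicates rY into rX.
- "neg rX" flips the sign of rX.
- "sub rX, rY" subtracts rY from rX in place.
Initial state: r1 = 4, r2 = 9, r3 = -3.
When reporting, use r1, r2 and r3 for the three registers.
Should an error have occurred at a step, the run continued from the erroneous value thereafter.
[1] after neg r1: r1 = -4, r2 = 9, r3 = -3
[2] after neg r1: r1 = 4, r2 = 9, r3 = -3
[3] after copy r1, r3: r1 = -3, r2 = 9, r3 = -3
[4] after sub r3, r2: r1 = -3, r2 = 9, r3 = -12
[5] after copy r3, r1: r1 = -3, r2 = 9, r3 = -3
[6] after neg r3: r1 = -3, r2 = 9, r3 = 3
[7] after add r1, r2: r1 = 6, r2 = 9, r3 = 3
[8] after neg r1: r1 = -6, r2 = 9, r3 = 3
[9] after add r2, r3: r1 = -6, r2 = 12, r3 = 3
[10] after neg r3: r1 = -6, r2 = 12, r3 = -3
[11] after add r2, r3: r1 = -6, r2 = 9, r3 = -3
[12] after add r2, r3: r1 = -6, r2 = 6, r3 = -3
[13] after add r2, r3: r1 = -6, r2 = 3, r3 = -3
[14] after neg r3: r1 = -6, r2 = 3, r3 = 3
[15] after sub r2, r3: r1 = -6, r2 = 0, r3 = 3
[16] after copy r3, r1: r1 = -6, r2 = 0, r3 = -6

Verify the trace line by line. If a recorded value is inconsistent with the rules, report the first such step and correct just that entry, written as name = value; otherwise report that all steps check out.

Step 1: r1 = -(4) = -4 — exactly as logged.
Step 2: r1 = -(-4) = 4 — exactly as logged.
Step 3: r1 = -3 — verified.
Step 4: r3 = -3 - 9 = -12 — in agreement.
Step 5: r3 = -3 — confirmed correct.
Step 6: r3 = -(-3) = 3 — no discrepancy.
Step 7: r1 = -3 + 9 = 6 — no discrepancy.
Step 8: r1 = -(6) = -6 — exactly as logged.
Step 9: r2 = 9 + 3 = 12 — checks out.
Step 10: r3 = -(3) = -3 — confirmed correct.
Step 11: r2 = 12 + -3 = 9 — verified.
Step 12: r2 = 9 + -3 = 6 — exactly as logged.
Step 13: r2 = 6 + -3 = 3 — checks out.
Step 14: r3 = -(-3) = 3 — exactly as logged.
Step 15: r2 = 3 - 3 = 0 — verified.
Step 16: r3 = -6 — exactly as logged.
Nothing is out of place; the run is error-free.

no error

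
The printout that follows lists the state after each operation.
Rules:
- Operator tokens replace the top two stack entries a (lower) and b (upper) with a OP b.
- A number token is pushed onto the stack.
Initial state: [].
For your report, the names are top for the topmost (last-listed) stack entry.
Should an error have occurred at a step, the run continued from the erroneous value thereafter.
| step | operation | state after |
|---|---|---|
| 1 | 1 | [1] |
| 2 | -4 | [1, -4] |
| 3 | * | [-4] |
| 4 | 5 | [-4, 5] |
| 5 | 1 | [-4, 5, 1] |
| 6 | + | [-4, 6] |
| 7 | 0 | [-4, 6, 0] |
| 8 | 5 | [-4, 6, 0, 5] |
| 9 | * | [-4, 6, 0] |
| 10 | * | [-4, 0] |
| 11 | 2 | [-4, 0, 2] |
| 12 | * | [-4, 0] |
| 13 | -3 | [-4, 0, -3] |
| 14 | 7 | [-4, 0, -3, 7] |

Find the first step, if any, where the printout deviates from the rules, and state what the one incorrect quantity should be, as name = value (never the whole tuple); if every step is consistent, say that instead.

no error

1. push 1: top = 1 (in agreement)
2. push -4: top = -4 (no discrepancy)
3. 1 * -4 = -4 (no discrepancy)
4. push 5: top = 5 (no discrepancy)
5. push 1: top = 1 (checks out)
6. 5 + 1 = 6 (matches)
7. push 0: top = 0 (consistent with the printout)
8. push 5: top = 5 (consistent with the printout)
9. 0 * 5 = 0 (checks out)
10. 6 * 0 = 0 (in agreement)
11. push 2: top = 2 (agrees with the printout)
12. 0 * 2 = 0 (checks out)
13. push -3: top = -3 (exactly as logged)
14. push 7: top = 7 (checks out)
Each recorded entry agrees with the recomputation.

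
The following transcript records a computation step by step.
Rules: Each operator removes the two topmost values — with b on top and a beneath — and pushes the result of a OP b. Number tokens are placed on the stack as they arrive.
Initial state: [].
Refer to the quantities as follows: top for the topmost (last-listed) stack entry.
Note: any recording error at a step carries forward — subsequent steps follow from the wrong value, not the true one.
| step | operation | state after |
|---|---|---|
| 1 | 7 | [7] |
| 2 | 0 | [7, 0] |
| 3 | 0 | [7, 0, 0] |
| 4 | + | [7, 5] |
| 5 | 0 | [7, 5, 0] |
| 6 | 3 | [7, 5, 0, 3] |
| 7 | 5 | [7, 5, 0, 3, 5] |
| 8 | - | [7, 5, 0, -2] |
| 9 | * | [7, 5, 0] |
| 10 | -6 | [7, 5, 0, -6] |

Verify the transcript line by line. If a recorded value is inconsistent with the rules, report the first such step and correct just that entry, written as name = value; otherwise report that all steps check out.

Recomputing the run from the initial state:
step 1: [7]
step 2: [7, 0]
step 3: [7, 0, 0]
step 4: [7, 0]
step 5: [7, 0, 0]
step 6: [7, 0, 0, 3]
step 7: [7, 0, 0, 3, 5]
step 8: [7, 0, 0, -2]
step 9: [7, 0, 0]
step 10: [7, 0, 0, -6]
The first disagreement with the transcript is at step 4, where the value should be top = 0.

step 4, top = 0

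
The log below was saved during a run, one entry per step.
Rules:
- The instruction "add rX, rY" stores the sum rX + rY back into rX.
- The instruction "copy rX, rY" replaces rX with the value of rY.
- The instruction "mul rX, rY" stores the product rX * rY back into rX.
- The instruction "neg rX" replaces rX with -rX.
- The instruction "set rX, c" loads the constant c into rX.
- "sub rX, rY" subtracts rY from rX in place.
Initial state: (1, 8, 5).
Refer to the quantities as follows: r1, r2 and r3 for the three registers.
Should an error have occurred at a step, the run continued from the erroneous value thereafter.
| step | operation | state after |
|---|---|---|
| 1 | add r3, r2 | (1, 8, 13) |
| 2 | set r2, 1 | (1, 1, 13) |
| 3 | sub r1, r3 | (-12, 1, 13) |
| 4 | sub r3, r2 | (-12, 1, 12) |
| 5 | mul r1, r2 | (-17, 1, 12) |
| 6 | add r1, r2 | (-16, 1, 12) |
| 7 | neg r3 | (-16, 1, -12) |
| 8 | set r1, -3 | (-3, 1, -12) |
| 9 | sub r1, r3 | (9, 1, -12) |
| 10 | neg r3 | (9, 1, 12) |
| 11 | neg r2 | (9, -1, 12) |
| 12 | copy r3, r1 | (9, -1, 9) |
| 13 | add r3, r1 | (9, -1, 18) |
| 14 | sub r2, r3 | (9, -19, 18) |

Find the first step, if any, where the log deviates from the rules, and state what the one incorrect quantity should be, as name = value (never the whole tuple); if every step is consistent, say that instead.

step 1: r3 = 5 + 8 = 13 -> matches
step 2: r2 = 1 -> verified
step 3: r1 = 1 - 13 = -12 -> exactly as logged
step 4: r3 = 13 - 1 = 12 -> confirmed correct
step 5: r1 = -12 * 1 = -12 -> the log disagrees here
That makes step 5 the first incorrect line — r1 = -12 is what it should show.

step 5, r1 = -12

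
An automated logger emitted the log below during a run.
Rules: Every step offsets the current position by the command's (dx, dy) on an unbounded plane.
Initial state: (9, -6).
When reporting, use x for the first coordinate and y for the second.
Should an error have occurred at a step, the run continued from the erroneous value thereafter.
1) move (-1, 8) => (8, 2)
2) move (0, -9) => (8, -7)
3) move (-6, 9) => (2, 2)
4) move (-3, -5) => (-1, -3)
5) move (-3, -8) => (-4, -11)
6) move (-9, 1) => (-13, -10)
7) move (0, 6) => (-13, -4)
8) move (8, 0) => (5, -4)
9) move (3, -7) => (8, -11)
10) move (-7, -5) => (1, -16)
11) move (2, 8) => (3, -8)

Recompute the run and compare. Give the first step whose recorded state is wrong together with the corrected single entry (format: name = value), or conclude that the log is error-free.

step 8, x = -5

step 1: x = 9 + (-1) = 8, y = -6 + (8) = 2 -> verified
step 2: x = 8 + (0) = 8, y = 2 + (-9) = -7 -> checks out
step 3: x = 8 + (-6) = 2, y = -7 + (9) = 2 -> same as recorded
step 4: x = 2 + (-3) = -1, y = 2 + (-5) = -3 -> in agreement
step 5: x = -1 + (-3) = -4, y = -3 + (-8) = -11 -> no discrepancy
step 6: x = -4 + (-9) = -13, y = -11 + (1) = -10 -> verified
step 7: x = -13 + (0) = -13, y = -10 + (6) = -4 -> matches
step 8: x = -13 + (8) = -5, y = -4 + (0) = -4 -> the entry is off here
The earliest wrong entry is at step 8: it should read x = -5.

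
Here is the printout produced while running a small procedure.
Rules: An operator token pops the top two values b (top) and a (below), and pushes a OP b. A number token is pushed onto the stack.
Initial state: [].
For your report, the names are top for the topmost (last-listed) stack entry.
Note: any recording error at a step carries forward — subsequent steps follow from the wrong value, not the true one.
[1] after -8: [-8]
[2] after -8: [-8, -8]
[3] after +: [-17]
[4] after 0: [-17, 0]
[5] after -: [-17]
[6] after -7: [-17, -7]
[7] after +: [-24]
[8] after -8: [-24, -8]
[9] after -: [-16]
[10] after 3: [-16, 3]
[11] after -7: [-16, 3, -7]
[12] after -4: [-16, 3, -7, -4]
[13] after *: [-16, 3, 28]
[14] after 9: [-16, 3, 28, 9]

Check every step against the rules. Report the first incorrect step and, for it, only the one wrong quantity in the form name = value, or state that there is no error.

1. push -8: top = -8 (verified)
2. push -8: top = -8 (exactly as logged)
3. -8 + -8 = -16 (the printout disagrees here)
The earliest wrong entry is at step 3: it should read top = -16.

step 3, top = -16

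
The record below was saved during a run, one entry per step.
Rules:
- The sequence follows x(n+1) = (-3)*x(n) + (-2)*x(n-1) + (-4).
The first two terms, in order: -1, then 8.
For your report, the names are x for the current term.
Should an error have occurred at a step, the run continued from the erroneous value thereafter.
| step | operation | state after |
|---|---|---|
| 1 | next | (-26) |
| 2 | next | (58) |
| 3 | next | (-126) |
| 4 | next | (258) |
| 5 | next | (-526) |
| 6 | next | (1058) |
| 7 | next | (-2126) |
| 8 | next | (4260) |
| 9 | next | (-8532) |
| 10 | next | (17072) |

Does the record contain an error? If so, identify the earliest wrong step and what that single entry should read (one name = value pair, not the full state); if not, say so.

1. x = -3*(8) + (-2)*(-1) + (-4) = -26 (no discrepancy)
2. x = -3*(-26) + (-2)*(8) + (-4) = 58 (checks out)
3. x = -3*(58) + (-2)*(-26) + (-4) = -126 (matches)
4. x = -3*(-126) + (-2)*(58) + (-4) = 258 (matches)
5. x = -3*(258) + (-2)*(-126) + (-4) = -526 (checks out)
6. x = -3*(-526) + (-2)*(258) + (-4) = 1058 (consistent with the record)
7. x = -3*(1058) + (-2)*(-526) + (-4) = -2126 (checks out)
8. x = -3*(-2126) + (-2)*(1058) + (-4) = 4258 (the record has a different value)
So the first discrepancy is step 8, where the right value is x = 4258.

step 8, x = 4258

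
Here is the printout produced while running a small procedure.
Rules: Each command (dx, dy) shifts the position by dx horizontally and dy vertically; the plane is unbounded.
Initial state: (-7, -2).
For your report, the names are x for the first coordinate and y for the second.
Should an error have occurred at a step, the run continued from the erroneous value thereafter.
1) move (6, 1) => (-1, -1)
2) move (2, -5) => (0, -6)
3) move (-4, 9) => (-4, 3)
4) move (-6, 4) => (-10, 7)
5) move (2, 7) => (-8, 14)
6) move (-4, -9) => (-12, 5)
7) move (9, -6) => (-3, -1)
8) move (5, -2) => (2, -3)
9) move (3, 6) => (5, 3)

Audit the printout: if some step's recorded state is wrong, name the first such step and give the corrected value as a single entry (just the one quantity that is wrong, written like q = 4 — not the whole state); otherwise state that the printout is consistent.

step 1: x = -7 + (6) = -1, y = -2 + (1) = -1 -> exactly as logged
step 2: x = -1 + (2) = 1, y = -1 + (-5) = -6 -> the entry is off here
That makes step 2 the first incorrect line — x = 1 is what it should show.

step 2, x = 1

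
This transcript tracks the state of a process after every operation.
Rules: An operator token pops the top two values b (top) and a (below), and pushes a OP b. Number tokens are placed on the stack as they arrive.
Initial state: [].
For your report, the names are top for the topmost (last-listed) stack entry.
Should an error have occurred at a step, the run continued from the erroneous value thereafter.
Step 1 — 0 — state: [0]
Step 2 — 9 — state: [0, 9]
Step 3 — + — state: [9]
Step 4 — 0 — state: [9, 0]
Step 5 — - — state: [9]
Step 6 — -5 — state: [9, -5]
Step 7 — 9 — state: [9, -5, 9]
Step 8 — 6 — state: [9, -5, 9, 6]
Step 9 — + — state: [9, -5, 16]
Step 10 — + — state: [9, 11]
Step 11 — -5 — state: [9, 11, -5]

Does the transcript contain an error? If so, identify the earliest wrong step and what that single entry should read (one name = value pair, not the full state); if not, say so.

Recomputing the run from the initial state:
step 1: [0]
step 2: [0, 9]
step 3: [9]
step 4: [9, 0]
step 5: [9]
step 6: [9, -5]
step 7: [9, -5, 9]
step 8: [9, -5, 9, 6]
step 9: [9, -5, 15]
step 10: [9, 10]
step 11: [9, 10, -5]
The first disagreement with the transcript is at step 9, where the value should be top = 15.

step 9, top = 15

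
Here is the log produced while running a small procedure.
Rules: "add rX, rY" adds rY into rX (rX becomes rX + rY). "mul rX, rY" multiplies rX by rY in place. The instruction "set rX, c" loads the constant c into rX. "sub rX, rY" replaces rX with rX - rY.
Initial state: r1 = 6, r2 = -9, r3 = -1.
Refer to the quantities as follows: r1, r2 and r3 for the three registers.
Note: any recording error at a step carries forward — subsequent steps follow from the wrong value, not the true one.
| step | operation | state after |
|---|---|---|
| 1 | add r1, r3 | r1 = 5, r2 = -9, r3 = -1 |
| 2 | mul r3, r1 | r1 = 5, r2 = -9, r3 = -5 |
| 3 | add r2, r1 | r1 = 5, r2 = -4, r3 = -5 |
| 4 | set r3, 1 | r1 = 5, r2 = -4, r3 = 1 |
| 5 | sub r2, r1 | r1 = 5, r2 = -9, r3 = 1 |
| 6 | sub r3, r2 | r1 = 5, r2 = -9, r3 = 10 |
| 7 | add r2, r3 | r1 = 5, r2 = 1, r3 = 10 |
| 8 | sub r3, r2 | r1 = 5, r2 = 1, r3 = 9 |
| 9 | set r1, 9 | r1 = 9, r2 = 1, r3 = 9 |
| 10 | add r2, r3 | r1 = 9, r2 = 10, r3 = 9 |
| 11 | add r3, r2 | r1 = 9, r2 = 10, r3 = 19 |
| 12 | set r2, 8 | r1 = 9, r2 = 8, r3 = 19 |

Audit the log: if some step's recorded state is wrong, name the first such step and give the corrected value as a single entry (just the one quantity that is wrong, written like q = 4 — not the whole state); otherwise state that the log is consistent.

Recomputing the run from the initial state:
step 1: r1 = 5, r2 = -9, r3 = -1
step 2: r1 = 5, r2 = -9, r3 = -5
step 3: r1 = 5, r2 = -4, r3 = -5
step 4: r1 = 5, r2 = -4, r3 = 1
step 5: r1 = 5, r2 = -9, r3 = 1
step 6: r1 = 5, r2 = -9, r3 = 10
step 7: r1 = 5, r2 = 1, r3 = 10
step 8: r1 = 5, r2 = 1, r3 = 9
step 9: r1 = 9, r2 = 1, r3 = 9
step 10: r1 = 9, r2 = 10, r3 = 9
step 11: r1 = 9, r2 = 10, r3 = 19
step 12: r1 = 9, r2 = 8, r3 = 19
This matches the log at every step.

no error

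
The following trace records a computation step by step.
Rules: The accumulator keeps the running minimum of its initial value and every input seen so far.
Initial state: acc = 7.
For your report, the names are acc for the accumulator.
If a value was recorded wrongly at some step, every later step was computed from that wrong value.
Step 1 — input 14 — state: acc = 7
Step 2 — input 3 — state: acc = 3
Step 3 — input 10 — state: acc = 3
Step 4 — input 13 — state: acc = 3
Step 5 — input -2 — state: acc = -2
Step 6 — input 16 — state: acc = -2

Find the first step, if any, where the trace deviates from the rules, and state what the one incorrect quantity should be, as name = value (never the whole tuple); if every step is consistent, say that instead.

no error

Recomputing the run from the initial state:
step 1: acc = 7
step 2: acc = 3
step 3: acc = 3
step 4: acc = 3
step 5: acc = -2
step 6: acc = -2
This matches the trace at every step.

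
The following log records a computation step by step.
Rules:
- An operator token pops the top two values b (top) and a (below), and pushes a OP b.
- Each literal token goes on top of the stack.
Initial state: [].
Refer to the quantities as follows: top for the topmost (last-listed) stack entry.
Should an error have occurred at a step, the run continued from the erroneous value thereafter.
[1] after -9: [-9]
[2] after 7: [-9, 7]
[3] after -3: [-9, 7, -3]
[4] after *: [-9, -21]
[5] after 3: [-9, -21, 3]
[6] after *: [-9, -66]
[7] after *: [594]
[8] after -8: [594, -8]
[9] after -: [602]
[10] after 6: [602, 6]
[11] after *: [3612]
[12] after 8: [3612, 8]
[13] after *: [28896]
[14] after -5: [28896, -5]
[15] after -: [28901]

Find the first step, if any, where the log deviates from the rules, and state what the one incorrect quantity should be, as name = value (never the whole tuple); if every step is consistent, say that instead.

step 6, top = -63

Step 1: push -9: top = -9 — in agreement.
Step 2: push 7: top = 7 — checks out.
Step 3: push -3: top = -3 — consistent with the log.
Step 4: 7 * -3 = -21 — confirmed correct.
Step 5: push 3: top = 3 — confirmed correct.
Step 6: -21 * 3 = -63 — the entry is off here.
Step 6 is the first one off; corrected, top = -63.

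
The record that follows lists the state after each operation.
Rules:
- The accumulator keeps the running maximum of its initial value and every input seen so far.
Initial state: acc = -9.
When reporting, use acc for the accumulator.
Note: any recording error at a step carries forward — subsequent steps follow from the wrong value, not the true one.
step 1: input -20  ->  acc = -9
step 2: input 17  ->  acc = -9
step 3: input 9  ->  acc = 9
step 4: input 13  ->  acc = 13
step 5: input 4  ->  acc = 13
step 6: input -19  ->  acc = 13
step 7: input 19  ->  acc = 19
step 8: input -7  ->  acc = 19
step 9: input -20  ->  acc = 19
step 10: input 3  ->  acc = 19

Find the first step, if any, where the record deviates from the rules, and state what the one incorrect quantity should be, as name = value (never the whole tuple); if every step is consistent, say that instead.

step 2, acc = 17

1. acc = max(-9, -20) = -9 (no discrepancy)
2. acc = max(-9, 17) = 17 (not what was recorded)
The earliest wrong entry is at step 2: it should read acc = 17.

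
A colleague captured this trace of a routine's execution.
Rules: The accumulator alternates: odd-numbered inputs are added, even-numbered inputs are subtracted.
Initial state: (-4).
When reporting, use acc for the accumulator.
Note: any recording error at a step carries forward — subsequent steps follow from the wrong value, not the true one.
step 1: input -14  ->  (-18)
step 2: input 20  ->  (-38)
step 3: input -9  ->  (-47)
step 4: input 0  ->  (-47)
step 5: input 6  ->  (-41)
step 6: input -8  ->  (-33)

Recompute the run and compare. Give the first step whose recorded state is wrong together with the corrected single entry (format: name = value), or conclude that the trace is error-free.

Step 1: acc = -4 + -14 = -18 — same as recorded.
Step 2: acc = -18 - 20 = -38 — same as recorded.
Step 3: acc = -38 + -9 = -47 — same as recorded.
Step 4: acc = -47 - 0 = -47 — in agreement.
Step 5: acc = -47 + 6 = -41 — in agreement.
Step 6: acc = -41 - -8 = -33 — consistent with the trace.
Each recorded entry agrees with the recomputation.

no error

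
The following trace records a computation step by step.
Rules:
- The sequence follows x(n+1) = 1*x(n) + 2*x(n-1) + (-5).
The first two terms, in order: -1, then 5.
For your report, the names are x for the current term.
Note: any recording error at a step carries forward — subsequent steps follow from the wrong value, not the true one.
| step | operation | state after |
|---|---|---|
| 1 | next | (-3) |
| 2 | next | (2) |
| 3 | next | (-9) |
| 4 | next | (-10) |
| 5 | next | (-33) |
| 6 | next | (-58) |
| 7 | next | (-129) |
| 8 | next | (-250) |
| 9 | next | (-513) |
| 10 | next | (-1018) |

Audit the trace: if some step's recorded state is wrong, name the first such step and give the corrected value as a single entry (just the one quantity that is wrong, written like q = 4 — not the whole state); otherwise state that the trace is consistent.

step 1, x = -2

Recomputing the run from the initial state:
step 1: x = -2
step 2: x = 3
step 3: x = -6
step 4: x = -5
step 5: x = -22
step 6: x = -37
step 7: x = -86
step 8: x = -165
step 9: x = -342
step 10: x = -677
The first disagreement with the trace is at step 1, where the value should be x = -2.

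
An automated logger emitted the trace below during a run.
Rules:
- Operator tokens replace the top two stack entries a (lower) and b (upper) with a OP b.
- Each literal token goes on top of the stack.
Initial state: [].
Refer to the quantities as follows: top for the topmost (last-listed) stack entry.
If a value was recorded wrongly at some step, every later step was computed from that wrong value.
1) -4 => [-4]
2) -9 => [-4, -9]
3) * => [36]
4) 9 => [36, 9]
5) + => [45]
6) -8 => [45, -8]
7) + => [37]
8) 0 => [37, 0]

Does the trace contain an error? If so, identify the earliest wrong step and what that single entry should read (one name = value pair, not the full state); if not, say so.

Recomputing the run from the initial state:
step 1: [-4]
step 2: [-4, -9]
step 3: [36]
step 4: [36, 9]
step 5: [45]
step 6: [45, -8]
step 7: [37]
step 8: [37, 0]
This matches the trace at every step.

no error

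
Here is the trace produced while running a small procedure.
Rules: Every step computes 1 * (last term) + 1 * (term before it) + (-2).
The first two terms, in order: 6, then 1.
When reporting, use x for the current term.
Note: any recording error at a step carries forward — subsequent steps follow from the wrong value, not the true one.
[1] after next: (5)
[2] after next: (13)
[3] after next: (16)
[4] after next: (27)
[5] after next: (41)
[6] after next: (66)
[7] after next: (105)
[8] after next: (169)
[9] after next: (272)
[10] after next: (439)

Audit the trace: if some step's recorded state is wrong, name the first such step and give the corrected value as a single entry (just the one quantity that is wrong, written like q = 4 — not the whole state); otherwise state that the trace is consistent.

step 2, x = 4

Recomputing the run from the initial state:
step 1: x = 5
step 2: x = 4
step 3: x = 7
step 4: x = 9
step 5: x = 14
step 6: x = 21
step 7: x = 33
step 8: x = 52
step 9: x = 83
step 10: x = 133
The first disagreement with the trace is at step 2, where the value should be x = 4.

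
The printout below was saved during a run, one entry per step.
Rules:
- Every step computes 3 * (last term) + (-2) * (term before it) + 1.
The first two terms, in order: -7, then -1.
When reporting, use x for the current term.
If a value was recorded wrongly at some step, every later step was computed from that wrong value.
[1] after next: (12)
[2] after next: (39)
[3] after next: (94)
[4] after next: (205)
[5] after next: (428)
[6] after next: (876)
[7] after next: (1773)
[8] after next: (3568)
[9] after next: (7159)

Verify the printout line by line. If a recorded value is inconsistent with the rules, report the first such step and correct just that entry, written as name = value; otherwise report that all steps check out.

Recomputing the run from the initial state:
step 1: x = 12
step 2: x = 39
step 3: x = 94
step 4: x = 205
step 5: x = 428
step 6: x = 875
step 7: x = 1770
step 8: x = 3561
step 9: x = 7144
The first disagreement with the printout is at step 6, where the value should be x = 875.

step 6, x = 875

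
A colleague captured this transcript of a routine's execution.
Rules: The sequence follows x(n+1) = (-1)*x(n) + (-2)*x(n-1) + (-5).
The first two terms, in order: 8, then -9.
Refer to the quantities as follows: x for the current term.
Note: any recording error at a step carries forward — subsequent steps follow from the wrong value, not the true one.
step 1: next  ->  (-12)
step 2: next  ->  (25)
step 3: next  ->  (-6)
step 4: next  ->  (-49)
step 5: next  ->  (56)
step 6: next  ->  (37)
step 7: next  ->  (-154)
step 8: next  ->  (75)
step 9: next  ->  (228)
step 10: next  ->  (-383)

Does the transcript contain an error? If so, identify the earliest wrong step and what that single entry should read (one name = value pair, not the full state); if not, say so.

Recomputing the run from the initial state:
step 1: x = -12
step 2: x = 25
step 3: x = -6
step 4: x = -49
step 5: x = 56
step 6: x = 37
step 7: x = -154
step 8: x = 75
step 9: x = 228
step 10: x = -383
This matches the transcript at every step.

no error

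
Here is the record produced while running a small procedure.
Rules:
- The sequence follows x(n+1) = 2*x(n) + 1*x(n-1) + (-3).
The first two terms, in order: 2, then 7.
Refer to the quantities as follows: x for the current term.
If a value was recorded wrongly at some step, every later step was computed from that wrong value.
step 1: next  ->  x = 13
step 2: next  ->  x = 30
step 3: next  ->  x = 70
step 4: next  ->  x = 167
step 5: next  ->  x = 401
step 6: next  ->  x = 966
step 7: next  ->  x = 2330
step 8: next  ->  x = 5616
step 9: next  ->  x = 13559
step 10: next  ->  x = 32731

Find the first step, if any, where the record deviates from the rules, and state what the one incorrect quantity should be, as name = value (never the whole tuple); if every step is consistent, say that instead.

step 8, x = 5623

1. x = 2*(7) + (1)*(2) + (-3) = 13 (confirmed correct)
2. x = 2*(13) + (1)*(7) + (-3) = 30 (in agreement)
3. x = 2*(30) + (1)*(13) + (-3) = 70 (no discrepancy)
4. x = 2*(70) + (1)*(30) + (-3) = 167 (in agreement)
5. x = 2*(167) + (1)*(70) + (-3) = 401 (verified)
6. x = 2*(401) + (1)*(167) + (-3) = 966 (consistent with the record)
7. x = 2*(966) + (1)*(401) + (-3) = 2330 (agrees with the record)
8. x = 2*(2330) + (1)*(966) + (-3) = 5623 (this is not what the record shows)
So the first discrepancy is step 8, where the right value is x = 5623.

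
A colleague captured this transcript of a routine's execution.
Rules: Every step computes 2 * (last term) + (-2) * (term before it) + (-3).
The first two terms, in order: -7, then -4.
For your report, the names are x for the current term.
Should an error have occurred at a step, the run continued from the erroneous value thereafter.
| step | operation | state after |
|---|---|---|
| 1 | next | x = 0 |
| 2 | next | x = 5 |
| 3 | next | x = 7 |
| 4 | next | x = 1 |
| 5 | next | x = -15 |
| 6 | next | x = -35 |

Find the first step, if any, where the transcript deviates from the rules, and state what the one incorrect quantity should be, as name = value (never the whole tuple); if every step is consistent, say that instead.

1. x = 2*(-4) + (-2)*(-7) + (-3) = 3 (first mismatch against the transcript)
First incorrect step: 1; the correct value is x = 3.

step 1, x = 3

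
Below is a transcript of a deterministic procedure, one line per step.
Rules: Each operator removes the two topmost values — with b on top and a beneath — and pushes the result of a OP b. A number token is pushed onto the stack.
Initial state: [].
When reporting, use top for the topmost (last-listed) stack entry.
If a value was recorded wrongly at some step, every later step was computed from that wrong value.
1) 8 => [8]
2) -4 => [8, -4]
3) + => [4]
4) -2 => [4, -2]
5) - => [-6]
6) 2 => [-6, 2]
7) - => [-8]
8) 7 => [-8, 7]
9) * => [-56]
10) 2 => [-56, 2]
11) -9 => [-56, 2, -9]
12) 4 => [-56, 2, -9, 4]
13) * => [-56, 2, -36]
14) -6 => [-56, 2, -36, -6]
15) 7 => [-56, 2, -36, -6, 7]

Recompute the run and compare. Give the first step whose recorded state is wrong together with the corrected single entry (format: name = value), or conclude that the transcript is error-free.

1. push 8: top = 8 (verified)
2. push -4: top = -4 (checks out)
3. 8 + -4 = 4 (checks out)
4. push -2: top = -2 (matches)
5. 4 - -2 = 6 (not what was recorded)
The earliest wrong entry is at step 5: it should read top = 6.

step 5, top = 6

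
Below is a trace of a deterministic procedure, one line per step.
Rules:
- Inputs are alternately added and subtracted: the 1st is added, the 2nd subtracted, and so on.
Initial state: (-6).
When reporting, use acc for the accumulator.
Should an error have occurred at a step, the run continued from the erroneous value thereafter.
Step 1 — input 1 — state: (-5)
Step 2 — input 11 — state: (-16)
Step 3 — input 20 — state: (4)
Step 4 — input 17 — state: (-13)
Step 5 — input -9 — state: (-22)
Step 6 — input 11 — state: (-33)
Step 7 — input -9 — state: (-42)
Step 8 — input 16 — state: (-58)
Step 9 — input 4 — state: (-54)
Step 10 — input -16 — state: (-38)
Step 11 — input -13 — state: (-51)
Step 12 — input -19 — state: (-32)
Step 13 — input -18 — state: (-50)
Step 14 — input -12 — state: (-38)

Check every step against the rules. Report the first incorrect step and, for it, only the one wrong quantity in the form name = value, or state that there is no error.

Recomputing the run from the initial state:
step 1: acc = -5
step 2: acc = -16
step 3: acc = 4
step 4: acc = -13
step 5: acc = -22
step 6: acc = -33
step 7: acc = -42
step 8: acc = -58
step 9: acc = -54
step 10: acc = -38
step 11: acc = -51
step 12: acc = -32
step 13: acc = -50
step 14: acc = -38
This matches the trace at every step.

no error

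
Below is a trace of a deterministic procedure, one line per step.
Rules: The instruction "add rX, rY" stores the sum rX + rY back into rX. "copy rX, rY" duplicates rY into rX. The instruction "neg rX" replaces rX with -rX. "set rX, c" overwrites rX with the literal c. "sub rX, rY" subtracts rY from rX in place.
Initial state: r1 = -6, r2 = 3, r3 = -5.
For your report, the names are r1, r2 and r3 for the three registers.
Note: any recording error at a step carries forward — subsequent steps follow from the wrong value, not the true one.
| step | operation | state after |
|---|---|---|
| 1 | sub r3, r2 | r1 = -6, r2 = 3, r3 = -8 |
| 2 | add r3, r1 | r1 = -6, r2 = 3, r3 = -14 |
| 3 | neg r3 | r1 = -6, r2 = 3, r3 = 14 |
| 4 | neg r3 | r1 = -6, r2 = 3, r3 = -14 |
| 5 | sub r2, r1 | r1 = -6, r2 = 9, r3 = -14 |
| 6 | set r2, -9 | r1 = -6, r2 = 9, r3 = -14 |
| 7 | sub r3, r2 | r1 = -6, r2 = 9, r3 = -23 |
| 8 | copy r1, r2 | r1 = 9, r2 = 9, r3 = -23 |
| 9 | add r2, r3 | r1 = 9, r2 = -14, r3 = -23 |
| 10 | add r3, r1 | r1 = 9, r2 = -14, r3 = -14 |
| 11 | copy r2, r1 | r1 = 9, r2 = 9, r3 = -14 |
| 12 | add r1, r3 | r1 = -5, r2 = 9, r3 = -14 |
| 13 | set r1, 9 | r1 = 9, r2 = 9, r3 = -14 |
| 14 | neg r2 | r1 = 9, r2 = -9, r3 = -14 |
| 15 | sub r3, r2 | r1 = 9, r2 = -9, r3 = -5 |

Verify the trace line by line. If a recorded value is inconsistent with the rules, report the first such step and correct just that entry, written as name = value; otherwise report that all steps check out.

Recomputing the run from the initial state:
step 1: r1 = -6, r2 = 3, r3 = -8
step 2: r1 = -6, r2 = 3, r3 = -14
step 3: r1 = -6, r2 = 3, r3 = 14
step 4: r1 = -6, r2 = 3, r3 = -14
step 5: r1 = -6, r2 = 9, r3 = -14
step 6: r1 = -6, r2 = -9, r3 = -14
step 7: r1 = -6, r2 = -9, r3 = -5
step 8: r1 = -9, r2 = -9, r3 = -5
step 9: r1 = -9, r2 = -14, r3 = -5
step 10: r1 = -9, r2 = -14, r3 = -14
step 11: r1 = -9, r2 = -9, r3 = -14
step 12: r1 = -23, r2 = -9, r3 = -14
step 13: r1 = 9, r2 = -9, r3 = -14
step 14: r1 = 9, r2 = 9, r3 = -14
step 15: r1 = 9, r2 = 9, r3 = -23
The first disagreement with the trace is at step 6, where the value should be r2 = -9.

step 6, r2 = -9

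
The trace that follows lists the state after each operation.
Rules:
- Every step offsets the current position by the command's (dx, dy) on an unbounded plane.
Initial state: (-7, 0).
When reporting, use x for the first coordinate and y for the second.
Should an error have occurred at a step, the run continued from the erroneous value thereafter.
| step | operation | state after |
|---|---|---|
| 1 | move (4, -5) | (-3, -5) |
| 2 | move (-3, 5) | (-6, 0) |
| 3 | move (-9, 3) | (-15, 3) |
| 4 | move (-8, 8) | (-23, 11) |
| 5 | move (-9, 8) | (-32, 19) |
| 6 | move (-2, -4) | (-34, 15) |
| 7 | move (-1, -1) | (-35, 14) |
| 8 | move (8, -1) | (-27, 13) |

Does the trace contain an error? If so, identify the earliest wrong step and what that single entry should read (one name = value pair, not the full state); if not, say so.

Recomputing the run from the initial state:
step 1: x = -3, y = -5
step 2: x = -6, y = 0
step 3: x = -15, y = 3
step 4: x = -23, y = 11
step 5: x = -32, y = 19
step 6: x = -34, y = 15
step 7: x = -35, y = 14
step 8: x = -27, y = 13
This matches the trace at every step.

no error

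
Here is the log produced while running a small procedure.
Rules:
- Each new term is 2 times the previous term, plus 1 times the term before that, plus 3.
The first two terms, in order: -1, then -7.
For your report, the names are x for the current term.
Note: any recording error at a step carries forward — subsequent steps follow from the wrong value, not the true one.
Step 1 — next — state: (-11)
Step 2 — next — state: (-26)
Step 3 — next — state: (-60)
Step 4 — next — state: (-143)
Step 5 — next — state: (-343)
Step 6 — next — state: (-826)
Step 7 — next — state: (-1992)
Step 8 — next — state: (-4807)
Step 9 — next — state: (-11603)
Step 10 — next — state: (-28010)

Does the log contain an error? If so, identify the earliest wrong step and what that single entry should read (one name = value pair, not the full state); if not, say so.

step 1, x = -12

Step 1: x = 2*(-7) + (1)*(-1) + (3) = -12 — a discrepancy with the log.
Step 1 is the first one off; corrected, x = -12.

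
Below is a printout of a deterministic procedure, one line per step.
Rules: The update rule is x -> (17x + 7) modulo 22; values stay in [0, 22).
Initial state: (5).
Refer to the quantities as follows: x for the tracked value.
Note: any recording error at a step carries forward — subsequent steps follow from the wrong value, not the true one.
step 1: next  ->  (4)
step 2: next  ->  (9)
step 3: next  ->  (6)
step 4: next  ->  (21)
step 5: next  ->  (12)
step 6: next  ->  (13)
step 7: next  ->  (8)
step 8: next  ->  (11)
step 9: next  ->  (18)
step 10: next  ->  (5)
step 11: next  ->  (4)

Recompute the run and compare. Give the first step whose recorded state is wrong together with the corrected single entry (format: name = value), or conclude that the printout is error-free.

Recomputing the run from the initial state:
step 1: x = 4
step 2: x = 9
step 3: x = 6
step 4: x = 21
step 5: x = 12
step 6: x = 13
step 7: x = 8
step 8: x = 11
step 9: x = 18
step 10: x = 5
step 11: x = 4
This matches the printout at every step.

no error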